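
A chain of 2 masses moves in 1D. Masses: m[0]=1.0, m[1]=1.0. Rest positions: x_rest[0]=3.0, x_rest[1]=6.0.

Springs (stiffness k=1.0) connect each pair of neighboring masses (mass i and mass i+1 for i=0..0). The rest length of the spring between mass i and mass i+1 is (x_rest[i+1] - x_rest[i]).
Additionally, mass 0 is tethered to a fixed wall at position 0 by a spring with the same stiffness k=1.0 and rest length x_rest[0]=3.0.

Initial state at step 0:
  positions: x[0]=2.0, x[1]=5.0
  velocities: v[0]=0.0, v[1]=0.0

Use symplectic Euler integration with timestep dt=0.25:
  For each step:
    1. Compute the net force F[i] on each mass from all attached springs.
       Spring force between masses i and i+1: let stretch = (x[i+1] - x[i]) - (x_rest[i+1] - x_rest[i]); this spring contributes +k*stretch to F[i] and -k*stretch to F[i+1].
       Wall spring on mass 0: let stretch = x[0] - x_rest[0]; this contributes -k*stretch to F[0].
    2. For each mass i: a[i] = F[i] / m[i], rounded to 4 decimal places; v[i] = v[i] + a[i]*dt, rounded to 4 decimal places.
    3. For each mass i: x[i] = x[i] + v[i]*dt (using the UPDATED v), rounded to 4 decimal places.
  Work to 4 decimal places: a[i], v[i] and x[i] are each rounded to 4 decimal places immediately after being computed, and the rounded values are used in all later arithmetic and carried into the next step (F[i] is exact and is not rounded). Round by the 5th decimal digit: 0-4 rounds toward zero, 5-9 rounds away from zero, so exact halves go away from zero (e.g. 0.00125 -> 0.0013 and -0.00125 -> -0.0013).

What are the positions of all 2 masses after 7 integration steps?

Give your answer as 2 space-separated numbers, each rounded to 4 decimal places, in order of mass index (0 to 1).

Answer: 2.9913 5.3573

Derivation:
Step 0: x=[2.0000 5.0000] v=[0.0000 0.0000]
Step 1: x=[2.0625 5.0000] v=[0.2500 0.0000]
Step 2: x=[2.1797 5.0039] v=[0.4688 0.0156]
Step 3: x=[2.3372 5.0188] v=[0.6299 0.0596]
Step 4: x=[2.5162 5.0536] v=[0.7160 0.1392]
Step 5: x=[2.6965 5.1173] v=[0.7213 0.2549]
Step 6: x=[2.8596 5.2172] v=[0.6524 0.3997]
Step 7: x=[2.9913 5.3573] v=[0.5269 0.5603]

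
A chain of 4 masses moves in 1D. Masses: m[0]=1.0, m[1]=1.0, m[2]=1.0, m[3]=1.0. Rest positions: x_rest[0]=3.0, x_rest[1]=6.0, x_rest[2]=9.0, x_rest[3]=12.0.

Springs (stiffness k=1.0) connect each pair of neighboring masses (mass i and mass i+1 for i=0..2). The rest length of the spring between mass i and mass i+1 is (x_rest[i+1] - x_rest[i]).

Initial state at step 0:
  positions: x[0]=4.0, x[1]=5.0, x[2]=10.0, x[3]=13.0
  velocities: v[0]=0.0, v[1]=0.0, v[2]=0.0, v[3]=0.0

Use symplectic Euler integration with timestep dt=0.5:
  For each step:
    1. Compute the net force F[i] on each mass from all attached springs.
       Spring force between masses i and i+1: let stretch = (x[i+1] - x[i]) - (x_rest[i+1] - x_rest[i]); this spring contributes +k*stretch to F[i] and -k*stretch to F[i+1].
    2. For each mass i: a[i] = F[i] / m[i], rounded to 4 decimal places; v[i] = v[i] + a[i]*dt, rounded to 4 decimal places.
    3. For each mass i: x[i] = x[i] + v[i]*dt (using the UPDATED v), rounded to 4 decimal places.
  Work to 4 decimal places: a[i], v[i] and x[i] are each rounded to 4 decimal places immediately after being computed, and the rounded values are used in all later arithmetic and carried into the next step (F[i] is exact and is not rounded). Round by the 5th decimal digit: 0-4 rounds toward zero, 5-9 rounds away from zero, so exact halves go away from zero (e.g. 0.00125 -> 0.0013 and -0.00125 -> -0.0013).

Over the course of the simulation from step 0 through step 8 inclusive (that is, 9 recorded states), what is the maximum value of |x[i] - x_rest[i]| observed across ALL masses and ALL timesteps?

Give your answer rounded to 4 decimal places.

Answer: 1.8438

Derivation:
Step 0: x=[4.0000 5.0000 10.0000 13.0000] v=[0.0000 0.0000 0.0000 0.0000]
Step 1: x=[3.5000 6.0000 9.5000 13.0000] v=[-1.0000 2.0000 -1.0000 0.0000]
Step 2: x=[2.8750 7.2500 9.0000 12.8750] v=[-1.2500 2.5000 -1.0000 -0.2500]
Step 3: x=[2.5938 7.8438 9.0313 12.5313] v=[-0.5625 1.1875 0.0625 -0.6875]
Step 4: x=[2.8751 7.4219 9.6407 12.0626] v=[0.5625 -0.8438 1.2188 -0.9375]
Step 5: x=[3.5431 6.4180 10.3009 11.7384] v=[1.3359 -2.0078 1.3204 -0.6485]
Step 6: x=[4.1798 5.6661 10.3498 11.8048] v=[1.2734 -1.5038 0.0977 0.1328]
Step 7: x=[4.4381 5.7136 9.5915 12.2575] v=[0.5166 0.0949 -1.5167 0.9053]
Step 8: x=[4.2653 6.4117 8.5302 12.7937] v=[-0.3457 1.3961 -2.1227 1.0723]
Max displacement = 1.8438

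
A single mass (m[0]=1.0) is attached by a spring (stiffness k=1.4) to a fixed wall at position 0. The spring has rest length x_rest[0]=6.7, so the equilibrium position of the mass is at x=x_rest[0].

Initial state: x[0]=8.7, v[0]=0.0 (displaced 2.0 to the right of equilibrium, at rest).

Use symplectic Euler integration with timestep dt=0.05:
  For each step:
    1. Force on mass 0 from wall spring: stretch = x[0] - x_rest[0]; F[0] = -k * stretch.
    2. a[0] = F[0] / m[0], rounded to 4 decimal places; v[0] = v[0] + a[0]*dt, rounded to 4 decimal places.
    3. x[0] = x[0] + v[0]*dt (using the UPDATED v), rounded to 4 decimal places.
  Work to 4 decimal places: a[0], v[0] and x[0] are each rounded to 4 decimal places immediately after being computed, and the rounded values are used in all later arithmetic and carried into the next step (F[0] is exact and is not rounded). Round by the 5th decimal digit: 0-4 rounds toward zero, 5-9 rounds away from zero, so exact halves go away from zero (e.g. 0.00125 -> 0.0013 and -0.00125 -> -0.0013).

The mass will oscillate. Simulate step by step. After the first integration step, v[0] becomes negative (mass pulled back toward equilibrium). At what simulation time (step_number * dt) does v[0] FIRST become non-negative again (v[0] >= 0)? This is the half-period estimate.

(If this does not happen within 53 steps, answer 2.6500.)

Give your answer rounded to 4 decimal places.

Answer: 2.6500

Derivation:
Step 0: x=[8.7000] v=[0.0000]
Step 1: x=[8.6930] v=[-0.1400]
Step 2: x=[8.6790] v=[-0.2795]
Step 3: x=[8.6581] v=[-0.4180]
Step 4: x=[8.6303] v=[-0.5551]
Step 5: x=[8.5958] v=[-0.6902]
Step 6: x=[8.5547] v=[-0.8229]
Step 7: x=[8.5071] v=[-0.9527]
Step 8: x=[8.4531] v=[-1.0792]
Step 9: x=[8.3930] v=[-1.2019]
Step 10: x=[8.3270] v=[-1.3204]
Step 11: x=[8.2553] v=[-1.4343]
Step 12: x=[8.1781] v=[-1.5432]
Step 13: x=[8.0958] v=[-1.6467]
Step 14: x=[8.0086] v=[-1.7444]
Step 15: x=[7.9168] v=[-1.8360]
Step 16: x=[7.8207] v=[-1.9212]
Step 17: x=[7.7207] v=[-1.9997]
Step 18: x=[7.6171] v=[-2.0712]
Step 19: x=[7.5103] v=[-2.1354]
Step 20: x=[7.4007] v=[-2.1921]
Step 21: x=[7.2886] v=[-2.2412]
Step 22: x=[7.1745] v=[-2.2824]
Step 23: x=[7.0587] v=[-2.3156]
Step 24: x=[6.9417] v=[-2.3407]
Step 25: x=[6.8238] v=[-2.3576]
Step 26: x=[6.7055] v=[-2.3663]
Step 27: x=[6.5872] v=[-2.3667]
Step 28: x=[6.4693] v=[-2.3588]
Step 29: x=[6.3522] v=[-2.3427]
Step 30: x=[6.2363] v=[-2.3184]
Step 31: x=[6.1220] v=[-2.2859]
Step 32: x=[6.0097] v=[-2.2454]
Step 33: x=[5.8998] v=[-2.1971]
Step 34: x=[5.7927] v=[-2.1411]
Step 35: x=[5.6888] v=[-2.0776]
Step 36: x=[5.5885] v=[-2.0068]
Step 37: x=[5.4921] v=[-1.9290]
Step 38: x=[5.3999] v=[-1.8444]
Step 39: x=[5.3122] v=[-1.7534]
Step 40: x=[5.2294] v=[-1.6563]
Step 41: x=[5.1517] v=[-1.5534]
Step 42: x=[5.0795] v=[-1.4450]
Step 43: x=[5.0129] v=[-1.3316]
Step 44: x=[4.9522] v=[-1.2135]
Step 45: x=[4.8976] v=[-1.0912]
Step 46: x=[4.8494] v=[-0.9650]
Step 47: x=[4.8076] v=[-0.8355]
Step 48: x=[4.7725] v=[-0.7030]
Step 49: x=[4.7441] v=[-0.5681]
Step 50: x=[4.7225] v=[-0.4312]
Step 51: x=[4.7079] v=[-0.2928]
Step 52: x=[4.7002] v=[-0.1534]
Step 53: x=[4.6995] v=[-0.0134]
v[0] did not become non-negative within 53 steps; using fallback time=2.6500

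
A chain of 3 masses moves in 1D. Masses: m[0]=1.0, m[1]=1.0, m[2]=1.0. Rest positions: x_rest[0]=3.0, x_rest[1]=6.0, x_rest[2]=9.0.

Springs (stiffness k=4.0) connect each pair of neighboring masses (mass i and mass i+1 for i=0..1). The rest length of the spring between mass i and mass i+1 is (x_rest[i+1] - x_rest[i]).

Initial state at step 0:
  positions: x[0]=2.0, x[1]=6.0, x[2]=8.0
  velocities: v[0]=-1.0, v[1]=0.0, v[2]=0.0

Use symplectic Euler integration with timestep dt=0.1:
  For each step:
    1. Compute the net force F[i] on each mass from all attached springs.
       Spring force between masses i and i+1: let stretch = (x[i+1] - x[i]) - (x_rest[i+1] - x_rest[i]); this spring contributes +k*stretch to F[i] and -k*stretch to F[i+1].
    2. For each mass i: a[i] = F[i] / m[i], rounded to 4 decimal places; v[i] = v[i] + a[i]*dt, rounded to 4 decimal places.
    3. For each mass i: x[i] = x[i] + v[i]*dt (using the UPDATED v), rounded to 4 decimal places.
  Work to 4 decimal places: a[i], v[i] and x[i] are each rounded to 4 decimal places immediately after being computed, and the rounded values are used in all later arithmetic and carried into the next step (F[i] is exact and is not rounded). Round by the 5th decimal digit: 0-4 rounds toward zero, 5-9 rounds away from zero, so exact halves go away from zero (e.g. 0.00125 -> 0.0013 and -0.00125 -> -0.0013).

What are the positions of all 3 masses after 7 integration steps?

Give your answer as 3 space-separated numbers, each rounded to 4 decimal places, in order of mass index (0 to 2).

Step 0: x=[2.0000 6.0000 8.0000] v=[-1.0000 0.0000 0.0000]
Step 1: x=[1.9400 5.9200 8.0400] v=[-0.6000 -0.8000 0.4000]
Step 2: x=[1.9192 5.7656 8.1152] v=[-0.2080 -1.5440 0.7520]
Step 3: x=[1.9323 5.5513 8.2164] v=[0.1306 -2.1427 1.0122]
Step 4: x=[1.9701 5.2989 8.3310] v=[0.3782 -2.5243 1.1462]
Step 5: x=[2.0211 5.0346 8.4443] v=[0.5097 -2.6430 1.1334]
Step 6: x=[2.0726 4.7862 8.5413] v=[0.5151 -2.4845 0.9695]
Step 7: x=[2.1127 4.5794 8.6081] v=[0.4005 -2.0679 0.6675]

Answer: 2.1127 4.5794 8.6081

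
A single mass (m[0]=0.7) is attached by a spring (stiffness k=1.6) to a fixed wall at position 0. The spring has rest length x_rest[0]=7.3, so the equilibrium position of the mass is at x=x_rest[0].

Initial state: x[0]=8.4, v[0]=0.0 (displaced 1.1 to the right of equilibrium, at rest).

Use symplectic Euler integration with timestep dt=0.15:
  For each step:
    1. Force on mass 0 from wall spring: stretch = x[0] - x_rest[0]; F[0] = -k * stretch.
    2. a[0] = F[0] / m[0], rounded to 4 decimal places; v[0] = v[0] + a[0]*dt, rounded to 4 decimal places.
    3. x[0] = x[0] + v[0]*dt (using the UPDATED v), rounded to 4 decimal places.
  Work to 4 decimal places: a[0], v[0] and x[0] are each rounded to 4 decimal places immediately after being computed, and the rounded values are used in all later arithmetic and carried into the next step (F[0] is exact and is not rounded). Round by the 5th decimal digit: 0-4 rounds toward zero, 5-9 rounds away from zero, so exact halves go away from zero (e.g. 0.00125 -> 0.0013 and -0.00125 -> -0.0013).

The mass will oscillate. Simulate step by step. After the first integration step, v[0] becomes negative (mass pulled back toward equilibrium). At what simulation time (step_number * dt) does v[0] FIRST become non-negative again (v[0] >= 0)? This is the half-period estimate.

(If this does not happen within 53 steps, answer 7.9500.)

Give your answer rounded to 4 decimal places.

Step 0: x=[8.4000] v=[0.0000]
Step 1: x=[8.3434] v=[-0.3771]
Step 2: x=[8.2332] v=[-0.7348]
Step 3: x=[8.0750] v=[-1.0548]
Step 4: x=[7.8769] v=[-1.3205]
Step 5: x=[7.6492] v=[-1.5183]
Step 6: x=[7.4035] v=[-1.6380]
Step 7: x=[7.1525] v=[-1.6735]
Step 8: x=[6.9091] v=[-1.6229]
Step 9: x=[6.6858] v=[-1.4889]
Step 10: x=[6.4941] v=[-1.2783]
Step 11: x=[6.3438] v=[-1.0020]
Step 12: x=[6.2427] v=[-0.6742]
Step 13: x=[6.1959] v=[-0.3117]
Step 14: x=[6.2059] v=[0.0669]
First v>=0 after going negative at step 14, time=2.1000

Answer: 2.1000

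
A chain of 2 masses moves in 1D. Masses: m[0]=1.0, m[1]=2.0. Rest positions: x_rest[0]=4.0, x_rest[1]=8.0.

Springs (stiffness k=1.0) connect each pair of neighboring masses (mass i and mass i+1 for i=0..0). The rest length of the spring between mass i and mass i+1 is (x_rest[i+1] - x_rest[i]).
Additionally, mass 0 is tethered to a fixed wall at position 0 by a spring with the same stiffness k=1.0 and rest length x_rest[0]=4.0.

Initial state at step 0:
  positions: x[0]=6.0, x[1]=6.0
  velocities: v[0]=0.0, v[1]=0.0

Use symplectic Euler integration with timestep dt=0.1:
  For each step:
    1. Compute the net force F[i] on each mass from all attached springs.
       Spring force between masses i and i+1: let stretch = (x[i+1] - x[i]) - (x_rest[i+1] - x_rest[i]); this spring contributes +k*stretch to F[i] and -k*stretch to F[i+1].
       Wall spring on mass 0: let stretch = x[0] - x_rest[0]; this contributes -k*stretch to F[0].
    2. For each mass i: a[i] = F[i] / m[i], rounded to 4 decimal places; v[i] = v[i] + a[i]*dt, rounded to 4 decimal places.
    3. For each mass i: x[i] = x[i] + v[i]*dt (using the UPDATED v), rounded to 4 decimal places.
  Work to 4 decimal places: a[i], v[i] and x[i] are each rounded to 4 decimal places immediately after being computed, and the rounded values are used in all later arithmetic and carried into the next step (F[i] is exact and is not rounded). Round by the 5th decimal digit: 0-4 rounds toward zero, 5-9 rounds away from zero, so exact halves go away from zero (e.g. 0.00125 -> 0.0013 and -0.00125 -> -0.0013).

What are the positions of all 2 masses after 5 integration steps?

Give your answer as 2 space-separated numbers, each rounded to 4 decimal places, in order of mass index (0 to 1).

Step 0: x=[6.0000 6.0000] v=[0.0000 0.0000]
Step 1: x=[5.9400 6.0200] v=[-0.6000 0.2000]
Step 2: x=[5.8214 6.0596] v=[-1.1860 0.3960]
Step 3: x=[5.6470 6.1180] v=[-1.7443 0.5841]
Step 4: x=[5.4208 6.1941] v=[-2.2619 0.7606]
Step 5: x=[5.1481 6.2863] v=[-2.7267 0.9219]

Answer: 5.1481 6.2863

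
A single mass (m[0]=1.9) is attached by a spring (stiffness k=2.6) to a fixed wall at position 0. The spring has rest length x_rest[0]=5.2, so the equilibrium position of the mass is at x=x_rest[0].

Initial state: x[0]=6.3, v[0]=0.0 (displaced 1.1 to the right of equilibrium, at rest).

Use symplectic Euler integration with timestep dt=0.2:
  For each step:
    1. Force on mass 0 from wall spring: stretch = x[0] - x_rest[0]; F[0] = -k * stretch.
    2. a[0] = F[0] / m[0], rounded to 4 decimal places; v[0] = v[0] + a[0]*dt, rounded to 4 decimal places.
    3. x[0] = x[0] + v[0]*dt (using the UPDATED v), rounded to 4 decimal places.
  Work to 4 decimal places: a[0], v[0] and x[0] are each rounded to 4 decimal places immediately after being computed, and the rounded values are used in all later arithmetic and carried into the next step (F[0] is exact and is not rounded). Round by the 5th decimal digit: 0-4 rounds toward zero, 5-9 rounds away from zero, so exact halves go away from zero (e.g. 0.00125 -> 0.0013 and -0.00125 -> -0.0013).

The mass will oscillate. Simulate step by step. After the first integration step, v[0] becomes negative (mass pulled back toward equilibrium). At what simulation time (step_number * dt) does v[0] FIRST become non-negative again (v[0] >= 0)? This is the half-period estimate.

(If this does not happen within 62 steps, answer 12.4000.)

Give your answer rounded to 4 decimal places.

Answer: 2.8000

Derivation:
Step 0: x=[6.3000] v=[0.0000]
Step 1: x=[6.2398] v=[-0.3011]
Step 2: x=[6.1227] v=[-0.5857]
Step 3: x=[5.9551] v=[-0.8382]
Step 4: x=[5.7461] v=[-1.0449]
Step 5: x=[5.5072] v=[-1.1944]
Step 6: x=[5.2515] v=[-1.2785]
Step 7: x=[4.9930] v=[-1.2926]
Step 8: x=[4.7458] v=[-1.2359]
Step 9: x=[4.5235] v=[-1.1116]
Step 10: x=[4.3382] v=[-0.9265]
Step 11: x=[4.2001] v=[-0.6906]
Step 12: x=[4.1167] v=[-0.4169]
Step 13: x=[4.0926] v=[-0.1204]
Step 14: x=[4.1291] v=[0.1827]
First v>=0 after going negative at step 14, time=2.8000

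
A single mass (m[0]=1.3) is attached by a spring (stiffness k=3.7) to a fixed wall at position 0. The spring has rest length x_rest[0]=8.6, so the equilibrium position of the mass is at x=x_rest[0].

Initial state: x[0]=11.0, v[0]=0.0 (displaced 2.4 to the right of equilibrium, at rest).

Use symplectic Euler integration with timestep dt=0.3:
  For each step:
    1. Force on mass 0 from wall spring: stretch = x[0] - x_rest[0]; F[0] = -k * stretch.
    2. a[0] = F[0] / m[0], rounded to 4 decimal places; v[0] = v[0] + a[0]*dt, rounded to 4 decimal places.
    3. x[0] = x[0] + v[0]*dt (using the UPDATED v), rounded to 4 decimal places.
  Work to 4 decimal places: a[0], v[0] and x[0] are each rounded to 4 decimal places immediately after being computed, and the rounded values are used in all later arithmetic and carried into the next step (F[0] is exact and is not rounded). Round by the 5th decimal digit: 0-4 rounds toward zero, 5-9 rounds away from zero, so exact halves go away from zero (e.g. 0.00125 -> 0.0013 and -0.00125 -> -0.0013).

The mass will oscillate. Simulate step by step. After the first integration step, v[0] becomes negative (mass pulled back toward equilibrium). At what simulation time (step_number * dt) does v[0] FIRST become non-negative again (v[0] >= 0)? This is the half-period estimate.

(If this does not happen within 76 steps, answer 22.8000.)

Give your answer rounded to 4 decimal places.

Answer: 2.1000

Derivation:
Step 0: x=[11.0000] v=[0.0000]
Step 1: x=[10.3852] v=[-2.0492]
Step 2: x=[9.3132] v=[-3.5735]
Step 3: x=[8.0585] v=[-4.1825]
Step 4: x=[6.9425] v=[-3.7201]
Step 5: x=[6.2510] v=[-2.3049]
Step 6: x=[6.1612] v=[-0.2992]
Step 7: x=[6.6962] v=[1.7832]
First v>=0 after going negative at step 7, time=2.1000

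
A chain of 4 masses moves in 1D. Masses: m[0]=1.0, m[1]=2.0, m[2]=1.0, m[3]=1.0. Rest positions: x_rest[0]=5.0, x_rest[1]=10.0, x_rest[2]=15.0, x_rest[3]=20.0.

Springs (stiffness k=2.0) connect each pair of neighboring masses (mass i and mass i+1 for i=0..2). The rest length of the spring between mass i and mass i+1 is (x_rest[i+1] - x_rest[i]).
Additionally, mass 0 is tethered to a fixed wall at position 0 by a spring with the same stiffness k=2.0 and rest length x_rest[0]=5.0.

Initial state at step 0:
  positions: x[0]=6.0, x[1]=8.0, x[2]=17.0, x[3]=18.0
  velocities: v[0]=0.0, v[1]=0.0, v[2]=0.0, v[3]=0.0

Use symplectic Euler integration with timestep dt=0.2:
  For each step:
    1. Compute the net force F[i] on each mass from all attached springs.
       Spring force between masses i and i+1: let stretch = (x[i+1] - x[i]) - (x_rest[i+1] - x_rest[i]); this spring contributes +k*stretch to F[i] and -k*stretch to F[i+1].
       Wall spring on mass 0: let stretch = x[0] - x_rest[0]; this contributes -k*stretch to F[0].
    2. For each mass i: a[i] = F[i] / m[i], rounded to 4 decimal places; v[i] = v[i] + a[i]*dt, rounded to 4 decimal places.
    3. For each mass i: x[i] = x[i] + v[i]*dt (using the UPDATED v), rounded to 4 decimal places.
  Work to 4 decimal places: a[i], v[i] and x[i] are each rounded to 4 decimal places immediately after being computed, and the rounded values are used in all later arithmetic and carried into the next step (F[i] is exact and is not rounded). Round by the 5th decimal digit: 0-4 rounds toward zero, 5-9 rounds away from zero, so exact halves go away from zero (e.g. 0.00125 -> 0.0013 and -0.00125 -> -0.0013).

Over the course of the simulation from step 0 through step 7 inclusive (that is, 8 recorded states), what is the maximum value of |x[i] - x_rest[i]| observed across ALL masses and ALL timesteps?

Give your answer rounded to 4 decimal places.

Answer: 3.5108

Derivation:
Step 0: x=[6.0000 8.0000 17.0000 18.0000] v=[0.0000 0.0000 0.0000 0.0000]
Step 1: x=[5.6800 8.2800 16.3600 18.3200] v=[-1.6000 1.4000 -3.2000 1.6000]
Step 2: x=[5.1136 8.7792 15.2304 18.8832] v=[-2.8320 2.4960 -5.6480 2.8160]
Step 3: x=[4.4314 9.3898 13.8769 19.5542] v=[-3.4112 3.0531 -6.7674 3.3549]
Step 4: x=[3.7913 9.9816 12.6186 20.1710] v=[-3.2004 2.9588 -6.2913 3.0840]
Step 5: x=[3.3431 10.4312 11.7536 20.5836] v=[-2.2408 2.2481 -4.3251 2.0630]
Step 6: x=[3.1945 10.6502 11.4892 20.6898] v=[-0.7428 1.0950 -1.3221 0.5310]
Step 7: x=[3.3868 10.6045 11.8937 20.4600] v=[0.9617 -0.2283 2.0225 -1.1492]
Max displacement = 3.5108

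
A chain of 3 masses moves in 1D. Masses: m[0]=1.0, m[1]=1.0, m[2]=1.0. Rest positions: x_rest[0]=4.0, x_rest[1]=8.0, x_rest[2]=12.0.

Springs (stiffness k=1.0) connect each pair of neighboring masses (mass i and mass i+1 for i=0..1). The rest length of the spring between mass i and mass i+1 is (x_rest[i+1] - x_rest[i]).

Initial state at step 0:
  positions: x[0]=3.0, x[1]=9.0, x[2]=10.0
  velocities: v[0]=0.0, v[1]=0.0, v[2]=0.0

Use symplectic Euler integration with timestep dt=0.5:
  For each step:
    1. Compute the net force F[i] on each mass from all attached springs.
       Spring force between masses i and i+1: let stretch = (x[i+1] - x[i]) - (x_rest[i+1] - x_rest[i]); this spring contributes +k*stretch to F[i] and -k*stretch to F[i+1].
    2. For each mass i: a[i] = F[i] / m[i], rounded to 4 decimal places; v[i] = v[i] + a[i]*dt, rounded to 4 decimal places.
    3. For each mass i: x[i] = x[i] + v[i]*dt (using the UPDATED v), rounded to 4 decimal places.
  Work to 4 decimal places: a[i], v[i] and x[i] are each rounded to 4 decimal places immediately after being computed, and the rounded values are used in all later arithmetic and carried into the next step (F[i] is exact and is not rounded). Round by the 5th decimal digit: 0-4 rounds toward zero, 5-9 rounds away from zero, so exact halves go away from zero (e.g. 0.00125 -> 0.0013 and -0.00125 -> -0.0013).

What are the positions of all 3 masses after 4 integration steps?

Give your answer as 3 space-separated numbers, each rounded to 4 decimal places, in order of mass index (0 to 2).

Step 0: x=[3.0000 9.0000 10.0000] v=[0.0000 0.0000 0.0000]
Step 1: x=[3.5000 7.7500 10.7500] v=[1.0000 -2.5000 1.5000]
Step 2: x=[4.0625 6.1875 11.7500] v=[1.1250 -3.1250 2.0000]
Step 3: x=[4.1563 5.4844 12.3594] v=[0.1875 -1.4063 1.2188]
Step 4: x=[3.5821 6.1680 12.2501] v=[-1.1485 1.3672 -0.2187]

Answer: 3.5821 6.1680 12.2501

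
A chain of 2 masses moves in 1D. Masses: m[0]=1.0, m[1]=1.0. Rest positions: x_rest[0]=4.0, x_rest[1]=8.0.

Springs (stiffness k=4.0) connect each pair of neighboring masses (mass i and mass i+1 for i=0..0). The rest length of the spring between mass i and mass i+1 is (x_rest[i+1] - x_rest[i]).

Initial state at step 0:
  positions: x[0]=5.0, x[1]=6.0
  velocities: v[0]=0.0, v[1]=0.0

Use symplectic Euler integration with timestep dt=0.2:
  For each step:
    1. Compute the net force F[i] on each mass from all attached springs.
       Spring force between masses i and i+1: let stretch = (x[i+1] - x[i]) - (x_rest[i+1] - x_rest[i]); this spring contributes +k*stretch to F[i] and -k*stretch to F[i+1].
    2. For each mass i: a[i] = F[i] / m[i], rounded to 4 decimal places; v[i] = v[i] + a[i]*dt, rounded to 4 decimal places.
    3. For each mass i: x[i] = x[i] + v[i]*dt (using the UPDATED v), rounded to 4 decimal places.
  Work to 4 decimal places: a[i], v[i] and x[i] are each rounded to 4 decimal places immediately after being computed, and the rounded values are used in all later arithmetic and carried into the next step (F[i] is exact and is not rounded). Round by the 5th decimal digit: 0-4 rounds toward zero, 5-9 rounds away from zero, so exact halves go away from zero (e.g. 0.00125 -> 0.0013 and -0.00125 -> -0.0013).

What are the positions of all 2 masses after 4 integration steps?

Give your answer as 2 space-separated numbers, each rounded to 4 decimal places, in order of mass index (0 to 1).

Step 0: x=[5.0000 6.0000] v=[0.0000 0.0000]
Step 1: x=[4.5200 6.4800] v=[-2.4000 2.4000]
Step 2: x=[3.7136 7.2864] v=[-4.0320 4.0320]
Step 3: x=[2.8388 8.1612] v=[-4.3738 4.3738]
Step 4: x=[2.1756 8.8244] v=[-3.3159 3.3159]

Answer: 2.1756 8.8244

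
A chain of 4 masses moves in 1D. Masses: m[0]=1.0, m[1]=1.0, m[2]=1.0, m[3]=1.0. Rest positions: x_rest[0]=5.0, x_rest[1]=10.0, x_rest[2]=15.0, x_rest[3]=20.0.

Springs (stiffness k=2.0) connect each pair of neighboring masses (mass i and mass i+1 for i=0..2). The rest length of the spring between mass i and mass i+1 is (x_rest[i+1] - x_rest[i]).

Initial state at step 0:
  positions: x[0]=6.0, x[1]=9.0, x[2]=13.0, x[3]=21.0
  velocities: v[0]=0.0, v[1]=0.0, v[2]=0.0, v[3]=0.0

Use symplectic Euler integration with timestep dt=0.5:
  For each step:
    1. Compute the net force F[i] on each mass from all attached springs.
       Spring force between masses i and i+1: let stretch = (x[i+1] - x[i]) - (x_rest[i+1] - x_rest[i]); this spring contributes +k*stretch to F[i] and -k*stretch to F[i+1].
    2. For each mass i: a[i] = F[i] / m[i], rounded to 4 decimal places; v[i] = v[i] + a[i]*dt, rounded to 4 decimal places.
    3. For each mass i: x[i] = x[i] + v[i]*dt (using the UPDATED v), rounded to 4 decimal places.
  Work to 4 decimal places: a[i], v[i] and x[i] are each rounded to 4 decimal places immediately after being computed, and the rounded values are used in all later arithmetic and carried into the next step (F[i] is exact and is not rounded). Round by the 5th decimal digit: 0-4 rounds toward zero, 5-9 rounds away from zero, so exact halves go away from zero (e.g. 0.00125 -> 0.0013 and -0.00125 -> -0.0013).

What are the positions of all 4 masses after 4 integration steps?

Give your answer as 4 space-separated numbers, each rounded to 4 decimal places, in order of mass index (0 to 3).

Answer: 4.3750 10.2500 14.2500 20.1250

Derivation:
Step 0: x=[6.0000 9.0000 13.0000 21.0000] v=[0.0000 0.0000 0.0000 0.0000]
Step 1: x=[5.0000 9.5000 15.0000 19.5000] v=[-2.0000 1.0000 4.0000 -3.0000]
Step 2: x=[3.7500 10.5000 16.5000 18.2500] v=[-2.5000 2.0000 3.0000 -2.5000]
Step 3: x=[3.3750 11.1250 15.8750 18.6250] v=[-0.7500 1.2500 -1.2500 0.7500]
Step 4: x=[4.3750 10.2500 14.2500 20.1250] v=[2.0000 -1.7500 -3.2500 3.0000]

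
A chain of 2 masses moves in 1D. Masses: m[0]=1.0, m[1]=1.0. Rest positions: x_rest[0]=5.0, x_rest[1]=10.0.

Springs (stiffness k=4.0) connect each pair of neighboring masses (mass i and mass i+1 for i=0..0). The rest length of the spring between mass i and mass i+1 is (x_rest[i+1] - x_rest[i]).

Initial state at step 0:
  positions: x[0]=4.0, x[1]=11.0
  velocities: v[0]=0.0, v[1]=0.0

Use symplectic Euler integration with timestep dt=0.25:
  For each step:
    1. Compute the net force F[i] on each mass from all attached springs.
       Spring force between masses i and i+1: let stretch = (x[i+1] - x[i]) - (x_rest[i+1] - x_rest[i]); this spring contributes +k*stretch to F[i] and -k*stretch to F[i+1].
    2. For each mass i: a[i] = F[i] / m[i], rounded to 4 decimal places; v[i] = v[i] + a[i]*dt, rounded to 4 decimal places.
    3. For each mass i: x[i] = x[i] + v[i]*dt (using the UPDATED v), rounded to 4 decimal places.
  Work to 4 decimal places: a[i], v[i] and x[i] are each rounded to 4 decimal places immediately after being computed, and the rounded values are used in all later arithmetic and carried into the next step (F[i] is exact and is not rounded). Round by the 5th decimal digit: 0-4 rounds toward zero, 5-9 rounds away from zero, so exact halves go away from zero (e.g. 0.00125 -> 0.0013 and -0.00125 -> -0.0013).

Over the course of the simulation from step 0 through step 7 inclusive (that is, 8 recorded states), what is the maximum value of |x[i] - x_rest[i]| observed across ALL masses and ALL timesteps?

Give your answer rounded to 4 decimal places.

Answer: 1.0625

Derivation:
Step 0: x=[4.0000 11.0000] v=[0.0000 0.0000]
Step 1: x=[4.5000 10.5000] v=[2.0000 -2.0000]
Step 2: x=[5.2500 9.7500] v=[3.0000 -3.0000]
Step 3: x=[5.8750 9.1250] v=[2.5000 -2.5000]
Step 4: x=[6.0625 8.9375] v=[0.7500 -0.7500]
Step 5: x=[5.7188 9.2813] v=[-1.3750 1.3750]
Step 6: x=[5.0157 9.9844] v=[-2.8125 2.8125]
Step 7: x=[4.3048 10.6954] v=[-2.8438 2.8438]
Max displacement = 1.0625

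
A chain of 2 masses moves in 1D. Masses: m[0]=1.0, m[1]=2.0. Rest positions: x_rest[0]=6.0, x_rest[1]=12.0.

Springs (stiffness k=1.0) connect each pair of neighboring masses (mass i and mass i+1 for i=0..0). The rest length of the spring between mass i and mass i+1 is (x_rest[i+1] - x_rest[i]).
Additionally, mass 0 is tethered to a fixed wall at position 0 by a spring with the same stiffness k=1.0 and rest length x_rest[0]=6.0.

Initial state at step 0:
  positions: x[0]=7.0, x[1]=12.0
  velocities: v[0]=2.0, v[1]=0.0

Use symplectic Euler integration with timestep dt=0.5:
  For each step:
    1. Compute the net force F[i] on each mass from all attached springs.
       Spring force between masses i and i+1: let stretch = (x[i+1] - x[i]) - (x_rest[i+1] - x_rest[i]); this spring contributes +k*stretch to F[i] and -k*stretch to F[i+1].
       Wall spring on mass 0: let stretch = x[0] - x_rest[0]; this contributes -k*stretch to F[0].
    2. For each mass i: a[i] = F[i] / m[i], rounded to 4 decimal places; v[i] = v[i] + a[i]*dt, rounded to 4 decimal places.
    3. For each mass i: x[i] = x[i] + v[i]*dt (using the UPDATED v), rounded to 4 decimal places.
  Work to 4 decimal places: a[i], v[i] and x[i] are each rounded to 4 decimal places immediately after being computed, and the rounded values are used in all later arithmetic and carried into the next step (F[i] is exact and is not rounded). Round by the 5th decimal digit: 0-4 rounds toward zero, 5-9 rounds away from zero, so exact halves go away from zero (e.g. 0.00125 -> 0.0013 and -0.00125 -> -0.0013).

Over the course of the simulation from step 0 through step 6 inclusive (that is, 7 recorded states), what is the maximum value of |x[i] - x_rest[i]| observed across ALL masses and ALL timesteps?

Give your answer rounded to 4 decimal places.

Step 0: x=[7.0000 12.0000] v=[2.0000 0.0000]
Step 1: x=[7.5000 12.1250] v=[1.0000 0.2500]
Step 2: x=[7.2813 12.4219] v=[-0.4375 0.5938]
Step 3: x=[6.5274 12.8263] v=[-1.5079 0.8087]
Step 4: x=[5.7163 13.1933] v=[-1.6222 0.7340]
Step 5: x=[5.3454 13.3757] v=[-0.7419 0.3648]
Step 6: x=[5.6457 13.3043] v=[0.6006 -0.1428]
Max displacement = 1.5000

Answer: 1.5000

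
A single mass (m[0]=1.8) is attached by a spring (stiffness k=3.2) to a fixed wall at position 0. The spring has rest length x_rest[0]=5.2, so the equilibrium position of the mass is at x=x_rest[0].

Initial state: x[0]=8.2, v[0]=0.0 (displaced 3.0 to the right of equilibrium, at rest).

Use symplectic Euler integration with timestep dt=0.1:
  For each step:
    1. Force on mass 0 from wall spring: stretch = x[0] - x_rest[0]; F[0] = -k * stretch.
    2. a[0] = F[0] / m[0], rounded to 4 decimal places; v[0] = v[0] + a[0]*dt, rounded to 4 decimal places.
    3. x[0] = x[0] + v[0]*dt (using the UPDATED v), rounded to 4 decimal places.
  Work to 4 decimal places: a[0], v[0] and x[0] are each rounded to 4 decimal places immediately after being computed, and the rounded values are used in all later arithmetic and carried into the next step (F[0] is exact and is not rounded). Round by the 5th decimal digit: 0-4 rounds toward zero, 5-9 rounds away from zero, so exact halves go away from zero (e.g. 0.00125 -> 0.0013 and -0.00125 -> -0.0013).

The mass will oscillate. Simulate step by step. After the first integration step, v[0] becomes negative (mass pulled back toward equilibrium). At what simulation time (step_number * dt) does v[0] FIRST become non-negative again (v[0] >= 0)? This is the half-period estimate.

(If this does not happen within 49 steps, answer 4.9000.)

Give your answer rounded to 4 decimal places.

Answer: 2.4000

Derivation:
Step 0: x=[8.2000] v=[0.0000]
Step 1: x=[8.1467] v=[-0.5333]
Step 2: x=[8.0410] v=[-1.0572]
Step 3: x=[7.8848] v=[-1.5623]
Step 4: x=[7.6808] v=[-2.0396]
Step 5: x=[7.4327] v=[-2.4806]
Step 6: x=[7.1450] v=[-2.8775]
Step 7: x=[6.8227] v=[-3.2233]
Step 8: x=[6.4715] v=[-3.5118]
Step 9: x=[6.0977] v=[-3.7378]
Step 10: x=[5.7080] v=[-3.8974]
Step 11: x=[5.3092] v=[-3.9877]
Step 12: x=[4.9085] v=[-4.0071]
Step 13: x=[4.5130] v=[-3.9553]
Step 14: x=[4.1297] v=[-3.8332]
Step 15: x=[3.7654] v=[-3.6429]
Step 16: x=[3.4266] v=[-3.3879]
Step 17: x=[3.1193] v=[-3.0726]
Step 18: x=[2.8490] v=[-2.7027]
Step 19: x=[2.6205] v=[-2.2847]
Step 20: x=[2.4379] v=[-1.8261]
Step 21: x=[2.3044] v=[-1.3351]
Step 22: x=[2.2224] v=[-0.8203]
Step 23: x=[2.1933] v=[-0.2910]
Step 24: x=[2.2177] v=[0.2435]
First v>=0 after going negative at step 24, time=2.4000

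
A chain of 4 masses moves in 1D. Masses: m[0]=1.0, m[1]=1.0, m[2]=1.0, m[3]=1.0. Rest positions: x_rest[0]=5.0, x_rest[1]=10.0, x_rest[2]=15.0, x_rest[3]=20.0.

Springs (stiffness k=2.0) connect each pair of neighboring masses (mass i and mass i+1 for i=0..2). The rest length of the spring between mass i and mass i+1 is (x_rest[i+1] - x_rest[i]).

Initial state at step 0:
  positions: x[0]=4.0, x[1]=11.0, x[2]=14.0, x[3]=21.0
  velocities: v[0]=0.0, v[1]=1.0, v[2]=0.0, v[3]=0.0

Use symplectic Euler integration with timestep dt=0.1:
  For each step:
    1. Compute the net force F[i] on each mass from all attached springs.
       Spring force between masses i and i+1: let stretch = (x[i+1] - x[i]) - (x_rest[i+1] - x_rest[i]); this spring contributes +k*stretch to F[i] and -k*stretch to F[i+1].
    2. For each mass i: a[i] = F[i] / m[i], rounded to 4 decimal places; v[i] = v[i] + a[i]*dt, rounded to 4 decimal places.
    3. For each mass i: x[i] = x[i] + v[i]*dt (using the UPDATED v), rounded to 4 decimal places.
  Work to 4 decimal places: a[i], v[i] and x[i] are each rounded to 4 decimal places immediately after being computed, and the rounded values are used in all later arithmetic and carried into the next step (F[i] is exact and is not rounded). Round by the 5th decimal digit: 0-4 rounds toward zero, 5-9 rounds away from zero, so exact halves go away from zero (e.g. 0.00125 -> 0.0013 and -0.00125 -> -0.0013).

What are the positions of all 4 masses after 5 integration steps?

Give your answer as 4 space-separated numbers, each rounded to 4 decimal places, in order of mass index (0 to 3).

Step 0: x=[4.0000 11.0000 14.0000 21.0000] v=[0.0000 1.0000 0.0000 0.0000]
Step 1: x=[4.0400 11.0200 14.0800 20.9600] v=[0.4000 0.2000 0.8000 -0.4000]
Step 2: x=[4.1196 10.9616 14.2364 20.8824] v=[0.7960 -0.5840 1.5640 -0.7760]
Step 3: x=[4.2360 10.8319 14.4602 20.7719] v=[1.1644 -1.2974 2.2382 -1.1052]
Step 4: x=[4.3844 10.6428 14.7377 20.6352] v=[1.4836 -1.8909 2.7749 -1.3675]
Step 5: x=[4.5579 10.4104 15.0512 20.4805] v=[1.7353 -2.3236 3.1354 -1.5470]

Answer: 4.5579 10.4104 15.0512 20.4805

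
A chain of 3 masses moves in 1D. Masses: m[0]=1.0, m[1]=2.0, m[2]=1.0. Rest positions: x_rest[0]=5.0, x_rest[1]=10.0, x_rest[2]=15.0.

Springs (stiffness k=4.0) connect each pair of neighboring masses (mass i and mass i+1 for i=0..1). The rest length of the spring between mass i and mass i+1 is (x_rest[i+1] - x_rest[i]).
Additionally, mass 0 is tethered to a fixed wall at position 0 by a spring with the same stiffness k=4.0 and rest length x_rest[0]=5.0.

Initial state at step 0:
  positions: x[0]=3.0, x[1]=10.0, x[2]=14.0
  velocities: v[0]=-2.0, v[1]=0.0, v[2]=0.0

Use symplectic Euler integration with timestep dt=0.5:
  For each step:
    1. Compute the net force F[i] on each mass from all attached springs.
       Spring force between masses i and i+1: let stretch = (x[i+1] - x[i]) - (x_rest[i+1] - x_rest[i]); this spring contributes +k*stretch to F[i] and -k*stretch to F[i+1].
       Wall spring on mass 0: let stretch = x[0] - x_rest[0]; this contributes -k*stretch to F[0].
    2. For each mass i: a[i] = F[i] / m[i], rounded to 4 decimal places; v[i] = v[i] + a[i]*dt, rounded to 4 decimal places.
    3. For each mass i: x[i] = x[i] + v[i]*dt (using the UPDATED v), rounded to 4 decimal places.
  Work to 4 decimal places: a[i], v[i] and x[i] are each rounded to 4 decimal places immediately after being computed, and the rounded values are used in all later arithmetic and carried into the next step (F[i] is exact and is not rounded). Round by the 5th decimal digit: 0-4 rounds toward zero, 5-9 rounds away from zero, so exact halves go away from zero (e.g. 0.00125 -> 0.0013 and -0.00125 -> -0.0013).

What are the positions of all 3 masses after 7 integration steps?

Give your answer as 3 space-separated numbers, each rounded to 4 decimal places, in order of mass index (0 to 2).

Step 0: x=[3.0000 10.0000 14.0000] v=[-2.0000 0.0000 0.0000]
Step 1: x=[6.0000 8.5000 15.0000] v=[6.0000 -3.0000 2.0000]
Step 2: x=[5.5000 9.0000 14.5000] v=[-1.0000 1.0000 -1.0000]
Step 3: x=[3.0000 10.5000 13.5000] v=[-5.0000 3.0000 -2.0000]
Step 4: x=[5.0000 9.7500 14.5000] v=[4.0000 -1.5000 2.0000]
Step 5: x=[6.7500 9.0000 15.7500] v=[3.5000 -1.5000 2.5000]
Step 6: x=[4.0000 10.5000 15.2500] v=[-5.5000 3.0000 -1.0000]
Step 7: x=[3.7500 11.1250 15.0000] v=[-0.5000 1.2500 -0.5000]

Answer: 3.7500 11.1250 15.0000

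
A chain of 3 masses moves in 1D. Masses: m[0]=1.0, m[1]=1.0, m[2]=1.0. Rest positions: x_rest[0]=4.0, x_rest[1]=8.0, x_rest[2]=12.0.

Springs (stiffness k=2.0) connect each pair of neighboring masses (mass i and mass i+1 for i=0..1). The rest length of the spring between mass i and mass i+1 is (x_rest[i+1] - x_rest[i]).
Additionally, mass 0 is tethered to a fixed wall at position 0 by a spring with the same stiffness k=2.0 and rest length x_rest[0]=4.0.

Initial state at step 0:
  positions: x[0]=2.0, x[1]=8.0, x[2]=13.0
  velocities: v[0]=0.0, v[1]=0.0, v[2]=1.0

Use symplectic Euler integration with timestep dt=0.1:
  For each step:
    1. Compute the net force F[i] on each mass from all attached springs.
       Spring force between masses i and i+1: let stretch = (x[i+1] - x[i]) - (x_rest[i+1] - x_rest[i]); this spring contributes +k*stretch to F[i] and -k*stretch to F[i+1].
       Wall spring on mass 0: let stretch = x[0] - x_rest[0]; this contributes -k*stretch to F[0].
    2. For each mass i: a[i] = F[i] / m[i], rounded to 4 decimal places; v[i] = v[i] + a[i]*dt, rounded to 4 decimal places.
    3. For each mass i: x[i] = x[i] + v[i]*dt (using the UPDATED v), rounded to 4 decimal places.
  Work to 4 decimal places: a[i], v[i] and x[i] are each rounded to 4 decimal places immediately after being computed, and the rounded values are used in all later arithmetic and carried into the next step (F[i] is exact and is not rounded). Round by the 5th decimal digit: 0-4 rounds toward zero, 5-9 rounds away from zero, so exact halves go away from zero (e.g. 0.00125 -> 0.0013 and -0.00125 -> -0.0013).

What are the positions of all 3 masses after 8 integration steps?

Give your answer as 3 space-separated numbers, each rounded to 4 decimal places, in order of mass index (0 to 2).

Answer: 4.2128 7.7750 12.9476

Derivation:
Step 0: x=[2.0000 8.0000 13.0000] v=[0.0000 0.0000 1.0000]
Step 1: x=[2.0800 7.9800 13.0800] v=[0.8000 -0.2000 0.8000]
Step 2: x=[2.2364 7.9440 13.1380] v=[1.5640 -0.3600 0.5800]
Step 3: x=[2.4622 7.8977 13.1721] v=[2.2582 -0.4627 0.3412]
Step 4: x=[2.7475 7.8482 13.1807] v=[2.8529 -0.4949 0.0863]
Step 5: x=[3.0799 7.8034 13.1627] v=[3.3235 -0.4485 -0.1802]
Step 6: x=[3.4451 7.7713 13.1175] v=[3.6522 -0.3213 -0.4521]
Step 7: x=[3.8279 7.7596 13.0454] v=[3.8284 -0.1173 -0.7213]
Step 8: x=[4.2128 7.7750 12.9476] v=[3.8492 0.1535 -0.9785]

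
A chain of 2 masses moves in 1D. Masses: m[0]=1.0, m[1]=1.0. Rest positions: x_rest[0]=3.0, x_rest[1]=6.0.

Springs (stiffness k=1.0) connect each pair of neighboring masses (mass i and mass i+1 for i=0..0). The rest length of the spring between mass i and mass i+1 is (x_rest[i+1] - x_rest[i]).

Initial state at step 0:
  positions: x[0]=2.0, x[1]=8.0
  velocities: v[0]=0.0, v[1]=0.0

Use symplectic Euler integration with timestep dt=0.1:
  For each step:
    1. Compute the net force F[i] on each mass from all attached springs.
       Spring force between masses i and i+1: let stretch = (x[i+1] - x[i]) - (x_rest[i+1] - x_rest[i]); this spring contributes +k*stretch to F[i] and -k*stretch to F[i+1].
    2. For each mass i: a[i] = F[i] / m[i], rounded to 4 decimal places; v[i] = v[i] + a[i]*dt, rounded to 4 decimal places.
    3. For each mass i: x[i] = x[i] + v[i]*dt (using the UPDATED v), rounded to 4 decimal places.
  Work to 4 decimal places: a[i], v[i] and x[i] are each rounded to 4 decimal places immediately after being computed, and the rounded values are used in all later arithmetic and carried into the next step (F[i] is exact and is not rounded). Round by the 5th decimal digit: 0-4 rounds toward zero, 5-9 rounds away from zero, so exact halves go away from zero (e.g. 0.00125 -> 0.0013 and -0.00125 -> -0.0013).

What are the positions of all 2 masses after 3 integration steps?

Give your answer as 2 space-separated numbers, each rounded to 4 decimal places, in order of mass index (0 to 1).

Answer: 2.1770 7.8230

Derivation:
Step 0: x=[2.0000 8.0000] v=[0.0000 0.0000]
Step 1: x=[2.0300 7.9700] v=[0.3000 -0.3000]
Step 2: x=[2.0894 7.9106] v=[0.5940 -0.5940]
Step 3: x=[2.1770 7.8230] v=[0.8761 -0.8761]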